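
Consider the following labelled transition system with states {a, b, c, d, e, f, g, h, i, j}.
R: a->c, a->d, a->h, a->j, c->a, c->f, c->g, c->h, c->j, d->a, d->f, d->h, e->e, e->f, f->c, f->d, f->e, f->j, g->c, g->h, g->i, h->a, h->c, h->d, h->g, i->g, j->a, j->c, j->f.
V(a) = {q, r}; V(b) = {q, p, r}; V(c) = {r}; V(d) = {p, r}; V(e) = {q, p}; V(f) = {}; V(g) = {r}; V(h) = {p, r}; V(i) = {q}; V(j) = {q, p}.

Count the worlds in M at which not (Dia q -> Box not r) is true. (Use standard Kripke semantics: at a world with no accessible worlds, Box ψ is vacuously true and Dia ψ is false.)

7

Recall that Box ψ holds at a world iff ψ holds at every accessible world, and Dia ψ holds iff ψ holds at some accessible world.
Let φ = not (Dia q -> Box not r). Evaluate φ at each world:
  a (successors {c, d, h, j}): φ is true.
  b (successors ∅): φ is false.
  c (successors {a, f, g, h, j}): φ is true.
  d (successors {a, f, h}): φ is true.
  e (successors {e, f}): φ is false.
  f (successors {c, d, e, j}): φ is true.
  g (successors {c, h, i}): φ is true.
  h (successors {a, c, d, g}): φ is true.
  i (successors {g}): φ is false.
  j (successors {a, c, f}): φ is true.
For instance, at j:
  At j: Dia q -> Box not r is false, so not (Dia q -> Box not r) is true.
    At j: Dia q is true, Box not r is false, so Dia q -> Box not r is false.
      At j: Dia q requires q at some successor in {a, c, f}.
        q holds at a, so Dia q is true at j.
      At j: Box not r requires not r at every successor {a, c, f}.
        not r fails at a, so Box not r is false at j.
Satisfying worlds: {a, c, d, f, g, h, j}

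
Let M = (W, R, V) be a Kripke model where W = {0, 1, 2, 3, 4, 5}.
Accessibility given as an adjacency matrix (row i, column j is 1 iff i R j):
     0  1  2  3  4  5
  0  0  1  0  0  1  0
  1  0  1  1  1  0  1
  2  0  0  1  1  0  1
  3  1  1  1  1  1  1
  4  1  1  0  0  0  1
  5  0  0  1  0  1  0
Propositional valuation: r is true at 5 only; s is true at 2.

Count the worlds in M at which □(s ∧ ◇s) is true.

0

Let φ = □(s ∧ ◇s). Evaluate φ at each world:
  0 (successors {1, 4}): φ is false.
  1 (successors {1, 2, 3, 5}): φ is false.
  2 (successors {2, 3, 5}): φ is false.
  3 (successors {0, 1, 2, 3, 4, 5}): φ is false.
  4 (successors {0, 1, 5}): φ is false.
  5 (successors {2, 4}): φ is false.
For instance, at 1:
  At 1: □(s ∧ ◇s) requires s ∧ ◇s at every successor {1, 2, 3, 5}.
    s ∧ ◇s fails at 1, so □(s ∧ ◇s) is false at 1.
      At 1: s is false, ◇s is true, so s ∧ ◇s is false.
Satisfying worlds: none.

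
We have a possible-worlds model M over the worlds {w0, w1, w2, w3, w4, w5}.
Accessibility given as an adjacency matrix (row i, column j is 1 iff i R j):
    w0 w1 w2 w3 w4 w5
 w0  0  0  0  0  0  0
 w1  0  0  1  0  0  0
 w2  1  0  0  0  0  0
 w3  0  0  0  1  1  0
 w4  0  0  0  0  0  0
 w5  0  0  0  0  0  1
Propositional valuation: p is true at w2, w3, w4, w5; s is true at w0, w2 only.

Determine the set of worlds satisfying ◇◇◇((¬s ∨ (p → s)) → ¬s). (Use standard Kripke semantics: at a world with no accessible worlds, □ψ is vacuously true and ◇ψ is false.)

w3, w5

Recall that ◇ψ holds at a world iff ψ holds at some accessible world.
Let φ = ◇◇◇((¬s ∨ (p → s)) → ¬s). Evaluate φ at each world:
  w0 (successors ∅): φ is false.
  w1 (successors {w2}): φ is false.
  w2 (successors {w0}): φ is false.
  w3 (successors {w3, w4}): φ is true.
  w4 (successors ∅): φ is false.
  w5 (successors {w5}): φ is true.
For instance, at w1:
  At w1: ◇◇◇((¬s ∨ (p → s)) → ¬s) requires ◇◇((¬s ∨ (p → s)) → ¬s) at some successor in {w2}.
    At w2: ◇◇((¬s ∨ (p → s)) → ¬s) is false.
  So ◇◇◇((¬s ∨ (p → s)) → ¬s) is false at w1.
Satisfying worlds: {w3, w5}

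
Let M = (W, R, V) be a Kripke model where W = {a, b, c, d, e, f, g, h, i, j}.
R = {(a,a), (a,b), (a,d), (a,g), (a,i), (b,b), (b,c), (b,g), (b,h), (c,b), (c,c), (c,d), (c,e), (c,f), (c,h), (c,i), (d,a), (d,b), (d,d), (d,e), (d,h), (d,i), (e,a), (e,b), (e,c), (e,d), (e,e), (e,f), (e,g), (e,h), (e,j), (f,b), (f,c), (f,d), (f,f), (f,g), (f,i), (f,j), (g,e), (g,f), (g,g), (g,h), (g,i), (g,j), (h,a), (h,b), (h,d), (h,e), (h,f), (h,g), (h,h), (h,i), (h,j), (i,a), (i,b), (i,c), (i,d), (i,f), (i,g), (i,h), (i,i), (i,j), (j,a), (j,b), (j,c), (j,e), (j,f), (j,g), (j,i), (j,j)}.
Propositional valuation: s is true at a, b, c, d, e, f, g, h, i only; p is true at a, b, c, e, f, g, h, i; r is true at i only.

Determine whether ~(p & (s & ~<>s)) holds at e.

Recall that <>ψ holds at a world iff ψ holds at some accessible world.
At e: p & (s & ~<>s) is false, so ~(p & (s & ~<>s)) is true.
  At e: p is true, s & ~<>s is false, so p & (s & ~<>s) is false.
    At e: s is true, ~<>s is false, so s & ~<>s is false.
      At e: <>s is true, so ~<>s is false.

Yes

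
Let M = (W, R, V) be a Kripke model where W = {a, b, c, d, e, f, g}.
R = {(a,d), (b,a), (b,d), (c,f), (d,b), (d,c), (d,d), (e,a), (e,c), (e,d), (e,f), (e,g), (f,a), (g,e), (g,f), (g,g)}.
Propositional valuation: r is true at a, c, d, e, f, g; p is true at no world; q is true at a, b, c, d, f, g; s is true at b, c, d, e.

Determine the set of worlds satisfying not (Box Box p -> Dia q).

none

Recall that Box ψ holds at a world iff ψ holds at every accessible world, and Dia ψ holds iff ψ holds at some accessible world.
Let φ = not (Box Box p -> Dia q). Evaluate φ at each world:
  a (successors {d}): φ is false.
  b (successors {a, d}): φ is false.
  c (successors {f}): φ is false.
  d (successors {b, c, d}): φ is false.
  e (successors {a, c, d, f, g}): φ is false.
  f (successors {a}): φ is false.
  g (successors {e, f, g}): φ is false.
For instance, at c:
  At c: Box Box p -> Dia q is true, so not (Box Box p -> Dia q) is false.
    At c: Box Box p is false, Dia q is true, so Box Box p -> Dia q is true.
      At c: Box Box p requires Box p at every successor {f}.
        Box p fails at f, so Box Box p is false at c.
      At c: Dia q requires q at some successor in {f}.
        q holds at f, so Dia q is true at c.
Satisfying worlds: none.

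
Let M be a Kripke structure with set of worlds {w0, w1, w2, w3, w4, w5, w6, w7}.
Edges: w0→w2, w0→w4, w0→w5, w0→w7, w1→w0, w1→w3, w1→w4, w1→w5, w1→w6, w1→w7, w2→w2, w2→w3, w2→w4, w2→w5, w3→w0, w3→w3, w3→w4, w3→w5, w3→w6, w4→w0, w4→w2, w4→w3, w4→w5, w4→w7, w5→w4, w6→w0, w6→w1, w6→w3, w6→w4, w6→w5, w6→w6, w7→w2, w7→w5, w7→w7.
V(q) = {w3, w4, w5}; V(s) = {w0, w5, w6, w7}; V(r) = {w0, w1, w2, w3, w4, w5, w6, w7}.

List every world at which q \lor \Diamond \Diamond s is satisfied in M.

Let φ = q \lor \Diamond \Diamond s. Evaluate φ at each world:
  w0 (successors {w2, w4, w5, w7}): φ is true.
  w1 (successors {w0, w3, w4, w5, w6, w7}): φ is true.
  w2 (successors {w2, w3, w4, w5}): φ is true.
  w3 (successors {w0, w3, w4, w5, w6}): φ is true.
  w4 (successors {w0, w2, w3, w5, w7}): φ is true.
  w5 (successors {w4}): φ is true.
  w6 (successors {w0, w1, w3, w4, w5, w6}): φ is true.
  w7 (successors {w2, w5, w7}): φ is true.
For instance, at w4:
  At w4: q is true, \Diamond \Diamond s is true, so q \lor \Diamond \Diamond s is true.
    At w4: \Diamond \Diamond s requires \Diamond s at some successor in {w0, w2, w3, w5, w7}.
      \Diamond s holds at w0, so \Diamond \Diamond s is true at w4.
Satisfying worlds: {w0, w1, w2, w3, w4, w5, w6, w7}

w0, w1, w2, w3, w4, w5, w6, w7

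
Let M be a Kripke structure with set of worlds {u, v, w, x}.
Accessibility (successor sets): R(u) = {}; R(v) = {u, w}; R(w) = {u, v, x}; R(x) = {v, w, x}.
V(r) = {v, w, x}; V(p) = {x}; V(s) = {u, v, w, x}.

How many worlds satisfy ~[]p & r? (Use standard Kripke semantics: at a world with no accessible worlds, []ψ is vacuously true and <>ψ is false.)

Recall that []ψ holds at a world iff ψ holds at every accessible world, and <>ψ holds iff ψ holds at some accessible world.
Let φ = ~[]p & r. Evaluate φ at each world:
  u (successors ∅): φ is false.
  v (successors {u, w}): φ is true.
  w (successors {u, v, x}): φ is true.
  x (successors {v, w, x}): φ is true.
For instance, at v:
  At v: ~[]p is true, r is true, so ~[]p & r is true.
    At v: []p is false, so ~[]p is true.
      At v: []p requires p at every successor {u, w}.
        p fails at u, so []p is false at v.
Satisfying worlds: {v, w, x}

3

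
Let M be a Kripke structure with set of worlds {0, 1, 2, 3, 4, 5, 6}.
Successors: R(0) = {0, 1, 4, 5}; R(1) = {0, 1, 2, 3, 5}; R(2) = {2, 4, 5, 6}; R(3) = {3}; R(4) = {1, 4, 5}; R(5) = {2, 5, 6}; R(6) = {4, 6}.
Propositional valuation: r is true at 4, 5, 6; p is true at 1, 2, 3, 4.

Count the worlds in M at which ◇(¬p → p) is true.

Let φ = ◇(¬p → p). Evaluate φ at each world:
  0 (successors {0, 1, 4, 5}): φ is true.
  1 (successors {0, 1, 2, 3, 5}): φ is true.
  2 (successors {2, 4, 5, 6}): φ is true.
  3 (successors {3}): φ is true.
  4 (successors {1, 4, 5}): φ is true.
  5 (successors {2, 5, 6}): φ is true.
  6 (successors {4, 6}): φ is true.
For instance, at 5:
  At 5: ◇(¬p → p) requires ¬p → p at some successor in {2, 5, 6}.
    ¬p → p holds at 2, so ◇(¬p → p) is true at 5.
Satisfying worlds: {0, 1, 2, 3, 4, 5, 6}

7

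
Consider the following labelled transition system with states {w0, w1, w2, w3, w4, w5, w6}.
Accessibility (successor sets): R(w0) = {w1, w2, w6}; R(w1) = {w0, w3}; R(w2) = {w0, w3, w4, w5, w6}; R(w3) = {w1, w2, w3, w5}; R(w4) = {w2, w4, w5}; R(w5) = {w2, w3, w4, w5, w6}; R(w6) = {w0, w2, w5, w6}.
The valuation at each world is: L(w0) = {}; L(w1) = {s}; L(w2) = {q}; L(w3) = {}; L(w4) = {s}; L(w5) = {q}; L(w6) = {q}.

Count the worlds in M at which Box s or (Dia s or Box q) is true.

Let φ = Box s or (Dia s or Box q). Evaluate φ at each world:
  w0 (successors {w1, w2, w6}): φ is true.
  w1 (successors {w0, w3}): φ is false.
  w2 (successors {w0, w3, w4, w5, w6}): φ is true.
  w3 (successors {w1, w2, w3, w5}): φ is true.
  w4 (successors {w2, w4, w5}): φ is true.
  w5 (successors {w2, w3, w4, w5, w6}): φ is true.
  w6 (successors {w0, w2, w5, w6}): φ is false.
For instance, at w3:
  At w3: Box s is false, Dia s or Box q is true, so Box s or (Dia s or Box q) is true.
    At w3: Box s requires s at every successor {w1, w2, w3, w5}.
      s fails at w2, so Box s is false at w3.
    At w3: Dia s is true, Box q is false, so Dia s or Box q is true.
      At w3: Dia s requires s at some successor in {w1, w2, w3, w5}.
        s holds at w1, so Dia s is true at w3.
      At w3: Box q requires q at every successor {w1, w2, w3, w5}.
        q fails at w1, so Box q is false at w3.
Satisfying worlds: {w0, w2, w3, w4, w5}

5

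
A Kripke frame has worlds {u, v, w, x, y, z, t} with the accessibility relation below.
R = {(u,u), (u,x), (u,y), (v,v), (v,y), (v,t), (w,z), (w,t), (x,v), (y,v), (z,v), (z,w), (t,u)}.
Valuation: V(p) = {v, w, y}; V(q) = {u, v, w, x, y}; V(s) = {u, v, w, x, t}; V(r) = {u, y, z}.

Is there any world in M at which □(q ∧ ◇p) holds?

Recall that □ψ holds at a world iff ψ holds at every accessible world, and ◇ψ holds iff ψ holds at some accessible world.
Let φ = □(q ∧ ◇p). Evaluate φ at each world:
  u (successors {u, x, y}): φ is true.
  v (successors {v, y, t}): φ is false.
  w (successors {z, t}): φ is false.
  x (successors {v}): φ is true.
  y (successors {v}): φ is true.
  z (successors {v, w}): φ is false.
  t (successors {u}): φ is true.
Detail at u (witness):
  At u: □(q ∧ ◇p) requires q ∧ ◇p at every successor {u, x, y}.
      At u: q is true, ◇p is true, so q ∧ ◇p is true.
      At x: q is true, ◇p is true, so q ∧ ◇p is true.
      At y: q is true, ◇p is true, so q ∧ ◇p is true.
  So □(q ∧ ◇p) is true at u.

Yes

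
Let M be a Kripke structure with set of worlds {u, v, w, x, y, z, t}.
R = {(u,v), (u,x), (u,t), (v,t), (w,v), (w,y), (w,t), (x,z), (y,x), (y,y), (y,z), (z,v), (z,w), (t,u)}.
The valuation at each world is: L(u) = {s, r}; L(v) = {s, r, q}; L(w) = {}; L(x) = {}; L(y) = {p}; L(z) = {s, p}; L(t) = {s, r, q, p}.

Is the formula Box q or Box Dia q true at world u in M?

No

At u: Box q is false, Box Dia q is false, so Box q or Box Dia q is false.
  At u: Box q requires q at every successor {v, x, t}.
    q fails at x, so Box q is false at u.
  At u: Box Dia q requires Dia q at every successor {v, x, t}.
    Dia q fails at x, so Box Dia q is false at u.
      At x: Dia q requires q at some successor in {z}.
        At z: q is false.
      So Dia q is false at x.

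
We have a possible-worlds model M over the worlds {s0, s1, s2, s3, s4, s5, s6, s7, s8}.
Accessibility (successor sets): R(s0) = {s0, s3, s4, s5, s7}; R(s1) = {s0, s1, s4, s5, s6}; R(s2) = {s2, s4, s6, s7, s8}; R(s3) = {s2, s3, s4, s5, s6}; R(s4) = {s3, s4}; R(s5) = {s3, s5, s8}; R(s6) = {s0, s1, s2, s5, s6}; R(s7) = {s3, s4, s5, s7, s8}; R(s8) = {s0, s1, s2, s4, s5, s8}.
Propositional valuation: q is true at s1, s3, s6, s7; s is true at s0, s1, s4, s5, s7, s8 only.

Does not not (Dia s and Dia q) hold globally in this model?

Yes

Let φ = not not (Dia s and Dia q). Evaluate φ at each world:
  s0 (successors {s0, s3, s4, s5, s7}): φ is true.
  s1 (successors {s0, s1, s4, s5, s6}): φ is true.
  s2 (successors {s2, s4, s6, s7, s8}): φ is true.
  s3 (successors {s2, s3, s4, s5, s6}): φ is true.
  s4 (successors {s3, s4}): φ is true.
  s5 (successors {s3, s5, s8}): φ is true.
  s6 (successors {s0, s1, s2, s5, s6}): φ is true.
  s7 (successors {s3, s4, s5, s7, s8}): φ is true.
  s8 (successors {s0, s1, s2, s4, s5, s8}): φ is true.
For instance, at s2:
  At s2: not (Dia s and Dia q) is false, so not not (Dia s and Dia q) is true.
    At s2: Dia s and Dia q is true, so not (Dia s and Dia q) is false.
      At s2: Dia s is true, Dia q is true, so Dia s and Dia q is true.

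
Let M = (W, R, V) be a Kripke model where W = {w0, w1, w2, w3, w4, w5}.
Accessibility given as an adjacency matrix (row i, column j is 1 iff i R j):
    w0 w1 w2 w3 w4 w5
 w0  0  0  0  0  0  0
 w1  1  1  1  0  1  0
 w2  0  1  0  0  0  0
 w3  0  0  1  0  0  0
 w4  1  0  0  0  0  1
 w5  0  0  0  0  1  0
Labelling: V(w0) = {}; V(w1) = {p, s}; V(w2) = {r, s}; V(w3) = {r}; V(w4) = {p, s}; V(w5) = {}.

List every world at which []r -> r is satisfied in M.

w1, w2, w3, w4, w5

Let φ = []r -> r. Evaluate φ at each world:
  w0 (successors ∅): φ is false.
  w1 (successors {w0, w1, w2, w4}): φ is true.
  w2 (successors {w1}): φ is true.
  w3 (successors {w2}): φ is true.
  w4 (successors {w0, w5}): φ is true.
  w5 (successors {w4}): φ is true.
For instance, at w2:
  At w2: []r is false, r is true, so []r -> r is true.
    At w2: []r requires r at every successor {w1}.
      r fails at w1, so []r is false at w2.
Satisfying worlds: {w1, w2, w3, w4, w5}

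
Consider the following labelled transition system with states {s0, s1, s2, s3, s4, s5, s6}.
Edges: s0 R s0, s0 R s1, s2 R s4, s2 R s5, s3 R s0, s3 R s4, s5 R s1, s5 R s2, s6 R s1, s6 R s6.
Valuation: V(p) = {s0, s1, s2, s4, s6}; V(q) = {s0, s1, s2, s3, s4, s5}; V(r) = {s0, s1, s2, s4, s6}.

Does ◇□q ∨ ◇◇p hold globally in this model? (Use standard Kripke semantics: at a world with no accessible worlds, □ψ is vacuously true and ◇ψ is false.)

No

Let φ = ◇□q ∨ ◇◇p. Evaluate φ at each world:
  s0 (successors {s0, s1}): φ is true.
  s1 (successors ∅): φ is false.
  s2 (successors {s4, s5}): φ is true.
  s3 (successors {s0, s4}): φ is true.
  s4 (successors ∅): φ is false.
  s5 (successors {s1, s2}): φ is true.
  s6 (successors {s1, s6}): φ is true.
Detail at s1 (counterexample):
  At s1: ◇□q is false, ◇◇p is false, so ◇□q ∨ ◇◇p is false.
    At s1: no accessible worlds, so ◇□q is false.
    At s1: no accessible worlds, so ◇◇p is false.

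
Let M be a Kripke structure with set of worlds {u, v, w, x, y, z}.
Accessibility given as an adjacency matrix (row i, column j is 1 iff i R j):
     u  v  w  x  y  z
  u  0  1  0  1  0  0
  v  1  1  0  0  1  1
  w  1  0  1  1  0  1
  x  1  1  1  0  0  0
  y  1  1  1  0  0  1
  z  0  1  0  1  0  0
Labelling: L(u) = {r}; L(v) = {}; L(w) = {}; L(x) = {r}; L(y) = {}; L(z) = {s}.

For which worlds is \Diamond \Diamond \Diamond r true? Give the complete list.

Recall that \Diamond ψ holds at a world iff ψ holds at some accessible world.
Let φ = \Diamond \Diamond \Diamond r. Evaluate φ at each world:
  u (successors {v, x}): φ is true.
  v (successors {u, v, y, z}): φ is true.
  w (successors {u, w, x, z}): φ is true.
  x (successors {u, v, w}): φ is true.
  y (successors {u, v, w, z}): φ is true.
  z (successors {v, x}): φ is true.
For instance, at x:
  At x: \Diamond \Diamond \Diamond r requires \Diamond \Diamond r at some successor in {u, v, w}.
    \Diamond \Diamond r holds at u, so \Diamond \Diamond \Diamond r is true at x.
      At u: \Diamond \Diamond r requires \Diamond r at some successor in {v, x}.
        \Diamond r holds at v, so \Diamond \Diamond r is true at u.
Satisfying worlds: {u, v, w, x, y, z}

u, v, w, x, y, z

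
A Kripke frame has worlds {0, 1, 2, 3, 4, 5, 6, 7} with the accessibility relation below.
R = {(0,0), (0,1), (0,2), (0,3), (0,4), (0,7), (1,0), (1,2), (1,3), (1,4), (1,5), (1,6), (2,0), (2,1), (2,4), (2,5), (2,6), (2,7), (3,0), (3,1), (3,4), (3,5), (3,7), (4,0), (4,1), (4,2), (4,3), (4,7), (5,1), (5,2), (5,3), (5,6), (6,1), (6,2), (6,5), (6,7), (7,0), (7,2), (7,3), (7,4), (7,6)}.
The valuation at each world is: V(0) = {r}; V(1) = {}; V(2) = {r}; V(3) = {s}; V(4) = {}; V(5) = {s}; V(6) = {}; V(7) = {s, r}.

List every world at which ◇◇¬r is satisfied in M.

Let φ = ◇◇¬r. Evaluate φ at each world:
  0 (successors {0, 1, 2, 3, 4, 7}): φ is true.
  1 (successors {0, 2, 3, 4, 5, 6}): φ is true.
  2 (successors {0, 1, 4, 5, 6, 7}): φ is true.
  3 (successors {0, 1, 4, 5, 7}): φ is true.
  4 (successors {0, 1, 2, 3, 7}): φ is true.
  5 (successors {1, 2, 3, 6}): φ is true.
  6 (successors {1, 2, 5, 7}): φ is true.
  7 (successors {0, 2, 3, 4, 6}): φ is true.
For instance, at 7:
  At 7: ◇◇¬r requires ◇¬r at some successor in {0, 2, 3, 4, 6}.
    ◇¬r holds at 0, so ◇◇¬r is true at 7.
      At 0: ◇¬r requires ¬r at some successor in {0, 1, 2, 3, 4, 7}.
        ¬r holds at 1, so ◇¬r is true at 0.
Satisfying worlds: {0, 1, 2, 3, 4, 5, 6, 7}

0, 1, 2, 3, 4, 5, 6, 7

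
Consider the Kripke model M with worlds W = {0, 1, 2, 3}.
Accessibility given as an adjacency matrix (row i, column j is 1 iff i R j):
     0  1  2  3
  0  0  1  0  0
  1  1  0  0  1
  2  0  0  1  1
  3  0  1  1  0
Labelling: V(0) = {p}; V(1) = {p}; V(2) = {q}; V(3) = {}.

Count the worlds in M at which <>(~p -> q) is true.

4

Recall that <>ψ holds at a world iff ψ holds at some accessible world.
Let φ = <>(~p -> q). Evaluate φ at each world:
  0 (successors {1}): φ is true.
  1 (successors {0, 3}): φ is true.
  2 (successors {2, 3}): φ is true.
  3 (successors {1, 2}): φ is true.
For instance, at 0:
  At 0: <>(~p -> q) requires ~p -> q at some successor in {1}.
    ~p -> q holds at 1, so <>(~p -> q) is true at 0.
Satisfying worlds: {0, 1, 2, 3}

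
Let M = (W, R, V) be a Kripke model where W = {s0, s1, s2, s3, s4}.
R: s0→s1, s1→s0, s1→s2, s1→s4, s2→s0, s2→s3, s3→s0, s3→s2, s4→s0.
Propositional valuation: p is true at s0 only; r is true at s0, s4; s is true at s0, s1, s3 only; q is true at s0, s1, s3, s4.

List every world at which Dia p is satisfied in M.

s1, s2, s3, s4

Recall that Dia ψ holds at a world iff ψ holds at some accessible world.
Let φ = Dia p. Evaluate φ at each world:
  s0 (successors {s1}): φ is false.
  s1 (successors {s0, s2, s4}): φ is true.
  s2 (successors {s0, s3}): φ is true.
  s3 (successors {s0, s2}): φ is true.
  s4 (successors {s0}): φ is true.
For instance, at s4:
  At s4: Dia p requires p at some successor in {s0}.
    p holds at s0, so Dia p is true at s4.
Satisfying worlds: {s1, s2, s3, s4}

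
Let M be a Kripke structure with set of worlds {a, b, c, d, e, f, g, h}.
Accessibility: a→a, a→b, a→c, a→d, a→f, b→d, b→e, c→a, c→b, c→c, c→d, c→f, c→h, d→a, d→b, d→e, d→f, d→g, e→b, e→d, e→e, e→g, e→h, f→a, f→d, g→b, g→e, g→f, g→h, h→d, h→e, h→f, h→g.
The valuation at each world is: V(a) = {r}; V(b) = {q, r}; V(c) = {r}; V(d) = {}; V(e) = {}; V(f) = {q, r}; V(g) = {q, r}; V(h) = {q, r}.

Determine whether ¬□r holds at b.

Recall that □ψ holds at a world iff ψ holds at every accessible world, and ◇ψ holds iff ψ holds at some accessible world.
At b: □r is false, so ¬□r is true.
  At b: □r requires r at every successor {d, e}.
    r fails at d, so □r is false at b.

Yes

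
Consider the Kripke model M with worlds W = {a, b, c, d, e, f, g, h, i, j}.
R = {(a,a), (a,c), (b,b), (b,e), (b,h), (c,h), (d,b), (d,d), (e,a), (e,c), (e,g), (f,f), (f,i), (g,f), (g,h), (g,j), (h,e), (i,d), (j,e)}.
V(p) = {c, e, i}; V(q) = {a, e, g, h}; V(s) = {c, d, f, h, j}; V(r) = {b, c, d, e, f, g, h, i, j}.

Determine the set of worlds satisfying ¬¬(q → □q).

b, c, d, f, h, i, j

Let φ = ¬¬(q → □q). Evaluate φ at each world:
  a (successors {a, c}): φ is false.
  b (successors {b, e, h}): φ is true.
  c (successors {h}): φ is true.
  d (successors {b, d}): φ is true.
  e (successors {a, c, g}): φ is false.
  f (successors {f, i}): φ is true.
  g (successors {f, h, j}): φ is false.
  h (successors {e}): φ is true.
  i (successors {d}): φ is true.
  j (successors {e}): φ is true.
For instance, at b:
  At b: ¬(q → □q) is false, so ¬¬(q → □q) is true.
    At b: q → □q is true, so ¬(q → □q) is false.
      At b: q is false, □q is false, so q → □q is true.
Satisfying worlds: {b, c, d, f, h, i, j}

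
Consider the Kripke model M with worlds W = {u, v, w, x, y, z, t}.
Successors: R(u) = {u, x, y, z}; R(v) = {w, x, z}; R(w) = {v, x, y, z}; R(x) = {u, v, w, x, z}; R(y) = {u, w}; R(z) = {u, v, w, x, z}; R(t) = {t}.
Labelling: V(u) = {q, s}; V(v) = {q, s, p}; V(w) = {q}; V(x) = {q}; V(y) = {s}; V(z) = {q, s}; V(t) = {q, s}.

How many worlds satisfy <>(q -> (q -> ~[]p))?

Let φ = <>(q -> (q -> ~[]p)). Evaluate φ at each world:
  u (successors {u, x, y, z}): φ is true.
  v (successors {w, x, z}): φ is true.
  w (successors {v, x, y, z}): φ is true.
  x (successors {u, v, w, x, z}): φ is true.
  y (successors {u, w}): φ is true.
  z (successors {u, v, w, x, z}): φ is true.
  t (successors {t}): φ is true.
For instance, at x:
  At x: <>(q -> (q -> ~[]p)) requires q -> (q -> ~[]p) at some successor in {u, v, w, x, z}.
    q -> (q -> ~[]p) holds at u, so <>(q -> (q -> ~[]p)) is true at x.
      At u: q is true, q -> ~[]p is true, so q -> (q -> ~[]p) is true.
Satisfying worlds: {u, v, w, x, y, z, t}

7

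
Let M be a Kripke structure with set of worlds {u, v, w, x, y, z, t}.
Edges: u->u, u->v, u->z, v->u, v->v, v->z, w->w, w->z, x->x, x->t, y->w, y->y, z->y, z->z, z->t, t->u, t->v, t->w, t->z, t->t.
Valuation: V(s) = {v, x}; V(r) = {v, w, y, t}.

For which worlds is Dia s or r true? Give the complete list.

u, v, w, x, y, t

Recall that Dia ψ holds at a world iff ψ holds at some accessible world.
Let φ = Dia s or r. Evaluate φ at each world:
  u (successors {u, v, z}): φ is true.
  v (successors {u, v, z}): φ is true.
  w (successors {w, z}): φ is true.
  x (successors {x, t}): φ is true.
  y (successors {w, y}): φ is true.
  z (successors {y, z, t}): φ is false.
  t (successors {u, v, w, z, t}): φ is true.
For instance, at t:
  At t: Dia s is true, r is true, so Dia s or r is true.
    At t: Dia s requires s at some successor in {u, v, w, z, t}.
      s holds at v, so Dia s is true at t.
Satisfying worlds: {u, v, w, x, y, t}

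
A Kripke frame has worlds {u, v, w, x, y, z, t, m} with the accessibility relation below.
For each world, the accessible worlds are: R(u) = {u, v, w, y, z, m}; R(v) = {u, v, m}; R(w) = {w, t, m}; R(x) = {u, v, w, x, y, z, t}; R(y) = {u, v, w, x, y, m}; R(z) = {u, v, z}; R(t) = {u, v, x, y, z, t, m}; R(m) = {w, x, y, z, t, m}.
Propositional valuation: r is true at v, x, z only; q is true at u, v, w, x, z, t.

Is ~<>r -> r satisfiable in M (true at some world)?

Yes

Let φ = ~<>r -> r. Evaluate φ at each world:
  u (successors {u, v, w, y, z, m}): φ is true.
  v (successors {u, v, m}): φ is true.
  w (successors {w, t, m}): φ is false.
  x (successors {u, v, w, x, y, z, t}): φ is true.
  y (successors {u, v, w, x, y, m}): φ is true.
  z (successors {u, v, z}): φ is true.
  t (successors {u, v, x, y, z, t, m}): φ is true.
  m (successors {w, x, y, z, t, m}): φ is true.
Detail at u (witness):
  At u: ~<>r is false, r is false, so ~<>r -> r is true.
    At u: <>r is true, so ~<>r is false.
      At u: <>r requires r at some successor in {u, v, w, y, z, m}.
        r holds at v, so <>r is true at u.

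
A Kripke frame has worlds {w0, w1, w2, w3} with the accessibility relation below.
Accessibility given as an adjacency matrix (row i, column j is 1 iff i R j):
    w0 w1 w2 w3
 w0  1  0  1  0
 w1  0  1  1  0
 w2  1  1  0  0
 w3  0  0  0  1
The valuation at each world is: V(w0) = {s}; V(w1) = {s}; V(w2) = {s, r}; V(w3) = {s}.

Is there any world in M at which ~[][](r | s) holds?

Let φ = ~[][](r | s). Evaluate φ at each world:
  w0 (successors {w0, w2}): φ is false.
  w1 (successors {w1, w2}): φ is false.
  w2 (successors {w0, w1}): φ is false.
  w3 (successors {w3}): φ is false.
For instance, at w3:
  At w3: [][](r | s) is true, so ~[][](r | s) is false.
    At w3: [][](r | s) requires [](r | s) at every successor {w3}.
      At w3: [](r | s) is true.
    So [][](r | s) is true at w3.

No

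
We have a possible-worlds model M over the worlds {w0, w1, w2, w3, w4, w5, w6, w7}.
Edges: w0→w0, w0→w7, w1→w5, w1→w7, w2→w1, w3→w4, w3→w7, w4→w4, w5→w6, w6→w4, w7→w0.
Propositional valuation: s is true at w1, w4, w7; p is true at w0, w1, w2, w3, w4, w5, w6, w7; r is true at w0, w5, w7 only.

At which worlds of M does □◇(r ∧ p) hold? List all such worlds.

Let φ = □◇(r ∧ p). Evaluate φ at each world:
  w0 (successors {w0, w7}): φ is true.
  w1 (successors {w5, w7}): φ is false.
  w2 (successors {w1}): φ is true.
  w3 (successors {w4, w7}): φ is false.
  w4 (successors {w4}): φ is false.
  w5 (successors {w6}): φ is false.
  w6 (successors {w4}): φ is false.
  w7 (successors {w0}): φ is true.
For instance, at w6:
  At w6: □◇(r ∧ p) requires ◇(r ∧ p) at every successor {w4}.
    ◇(r ∧ p) fails at w4, so □◇(r ∧ p) is false at w6.
      At w4: ◇(r ∧ p) requires r ∧ p at some successor in {w4}.
        At w4: r ∧ p is false.
      So ◇(r ∧ p) is false at w4.
Satisfying worlds: {w0, w2, w7}

w0, w2, w7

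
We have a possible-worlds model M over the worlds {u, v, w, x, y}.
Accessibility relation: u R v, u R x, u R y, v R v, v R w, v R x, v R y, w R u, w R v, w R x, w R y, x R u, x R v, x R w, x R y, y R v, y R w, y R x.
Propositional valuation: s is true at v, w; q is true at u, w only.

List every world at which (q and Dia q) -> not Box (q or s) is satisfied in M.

Recall that Box ψ holds at a world iff ψ holds at every accessible world, and Dia ψ holds iff ψ holds at some accessible world.
Let φ = (q and Dia q) -> not Box (q or s). Evaluate φ at each world:
  u (successors {v, x, y}): φ is true.
  v (successors {v, w, x, y}): φ is true.
  w (successors {u, v, x, y}): φ is true.
  x (successors {u, v, w, y}): φ is true.
  y (successors {v, w, x}): φ is true.
For instance, at x:
  At x: q and Dia q is false, not Box (q or s) is true, so (q and Dia q) -> not Box (q or s) is true.
    At x: q is false, Dia q is true, so q and Dia q is false.
      At x: Dia q requires q at some successor in {u, v, w, y}.
        q holds at u, so Dia q is true at x.
    At x: Box (q or s) is false, so not Box (q or s) is true.
      At x: Box (q or s) requires q or s at every successor {u, v, w, y}.
        q or s fails at y, so Box (q or s) is false at x.
Satisfying worlds: {u, v, w, x, y}

u, v, w, x, y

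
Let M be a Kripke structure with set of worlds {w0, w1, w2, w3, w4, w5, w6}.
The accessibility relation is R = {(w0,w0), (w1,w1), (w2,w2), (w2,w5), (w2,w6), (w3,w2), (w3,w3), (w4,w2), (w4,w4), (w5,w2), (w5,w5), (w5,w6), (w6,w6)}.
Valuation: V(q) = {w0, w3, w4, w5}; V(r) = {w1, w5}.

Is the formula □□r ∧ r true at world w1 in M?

At w1: □□r is true, r is true, so □□r ∧ r is true.
  At w1: □□r requires □r at every successor {w1}.
      At w1: □r requires r at every successor {w1}.
        At w1: r is true.
      So □r is true at w1.
  So □□r is true at w1.

Yes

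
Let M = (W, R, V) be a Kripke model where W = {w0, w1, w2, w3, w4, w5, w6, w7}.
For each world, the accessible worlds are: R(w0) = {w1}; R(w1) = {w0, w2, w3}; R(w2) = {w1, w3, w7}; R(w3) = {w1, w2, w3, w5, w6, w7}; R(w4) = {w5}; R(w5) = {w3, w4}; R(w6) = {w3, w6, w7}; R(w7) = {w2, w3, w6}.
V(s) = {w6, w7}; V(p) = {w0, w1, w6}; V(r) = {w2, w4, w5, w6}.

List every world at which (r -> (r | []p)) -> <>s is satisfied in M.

Recall that []ψ holds at a world iff ψ holds at every accessible world, and <>ψ holds iff ψ holds at some accessible world.
Let φ = (r -> (r | []p)) -> <>s. Evaluate φ at each world:
  w0 (successors {w1}): φ is false.
  w1 (successors {w0, w2, w3}): φ is false.
  w2 (successors {w1, w3, w7}): φ is true.
  w3 (successors {w1, w2, w3, w5, w6, w7}): φ is true.
  w4 (successors {w5}): φ is false.
  w5 (successors {w3, w4}): φ is false.
  w6 (successors {w3, w6, w7}): φ is true.
  w7 (successors {w2, w3, w6}): φ is true.
For instance, at w0:
  At w0: r -> (r | []p) is true, <>s is false, so (r -> (r | []p)) -> <>s is false.
    At w0: r is false, r | []p is true, so r -> (r | []p) is true.
      At w0: r is false, []p is true, so r | []p is true.
    At w0: <>s requires s at some successor in {w1}.
      At w1: s is false.
    So <>s is false at w0.
Satisfying worlds: {w2, w3, w6, w7}

w2, w3, w6, w7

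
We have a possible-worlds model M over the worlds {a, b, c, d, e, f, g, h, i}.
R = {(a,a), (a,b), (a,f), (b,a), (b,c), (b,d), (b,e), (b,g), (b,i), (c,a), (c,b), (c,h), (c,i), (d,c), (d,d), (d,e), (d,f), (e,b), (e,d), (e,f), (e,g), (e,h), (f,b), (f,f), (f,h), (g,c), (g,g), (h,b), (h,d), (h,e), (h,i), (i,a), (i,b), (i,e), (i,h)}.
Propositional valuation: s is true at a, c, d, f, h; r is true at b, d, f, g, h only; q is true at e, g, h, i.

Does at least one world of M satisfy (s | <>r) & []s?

Let φ = (s | <>r) & []s. Evaluate φ at each world:
  a (successors {a, b, f}): φ is false.
  b (successors {a, c, d, e, g, i}): φ is false.
  c (successors {a, b, h, i}): φ is false.
  d (successors {c, d, e, f}): φ is false.
  e (successors {b, d, f, g, h}): φ is false.
  f (successors {b, f, h}): φ is false.
  g (successors {c, g}): φ is false.
  h (successors {b, d, e, i}): φ is false.
  i (successors {a, b, e, h}): φ is false.
For instance, at a:
  At a: s | <>r is true, []s is false, so (s | <>r) & []s is false.
    At a: s is true, <>r is true, so s | <>r is true.
      At a: <>r requires r at some successor in {a, b, f}.
        r holds at b, so <>r is true at a.
    At a: []s requires s at every successor {a, b, f}.
      s fails at b, so []s is false at a.

No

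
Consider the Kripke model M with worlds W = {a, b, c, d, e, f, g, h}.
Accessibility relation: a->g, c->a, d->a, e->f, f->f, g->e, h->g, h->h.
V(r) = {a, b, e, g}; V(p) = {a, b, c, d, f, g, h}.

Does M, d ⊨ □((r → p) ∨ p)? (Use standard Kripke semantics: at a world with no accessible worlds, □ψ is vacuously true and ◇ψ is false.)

Recall that □ψ holds at a world iff ψ holds at every accessible world, and ◇ψ holds iff ψ holds at some accessible world.
At d: □((r → p) ∨ p) requires (r → p) ∨ p at every successor {a}.
  At a: (r → p) ∨ p is true.
So □((r → p) ∨ p) is true at d.

Yes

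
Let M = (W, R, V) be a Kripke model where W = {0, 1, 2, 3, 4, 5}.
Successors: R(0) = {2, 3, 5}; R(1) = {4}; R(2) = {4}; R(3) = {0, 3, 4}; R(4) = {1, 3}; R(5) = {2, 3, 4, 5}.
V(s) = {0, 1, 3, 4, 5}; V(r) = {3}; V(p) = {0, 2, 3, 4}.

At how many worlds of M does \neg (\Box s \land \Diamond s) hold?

2

Let φ = \neg (\Box s \land \Diamond s). Evaluate φ at each world:
  0 (successors {2, 3, 5}): φ is true.
  1 (successors {4}): φ is false.
  2 (successors {4}): φ is false.
  3 (successors {0, 3, 4}): φ is false.
  4 (successors {1, 3}): φ is false.
  5 (successors {2, 3, 4, 5}): φ is true.
For instance, at 5:
  At 5: \Box s \land \Diamond s is false, so \neg (\Box s \land \Diamond s) is true.
    At 5: \Box s is false, \Diamond s is true, so \Box s \land \Diamond s is false.
      At 5: \Box s requires s at every successor {2, 3, 4, 5}.
        s fails at 2, so \Box s is false at 5.
      At 5: \Diamond s requires s at some successor in {2, 3, 4, 5}.
        s holds at 3, so \Diamond s is true at 5.
Satisfying worlds: {0, 5}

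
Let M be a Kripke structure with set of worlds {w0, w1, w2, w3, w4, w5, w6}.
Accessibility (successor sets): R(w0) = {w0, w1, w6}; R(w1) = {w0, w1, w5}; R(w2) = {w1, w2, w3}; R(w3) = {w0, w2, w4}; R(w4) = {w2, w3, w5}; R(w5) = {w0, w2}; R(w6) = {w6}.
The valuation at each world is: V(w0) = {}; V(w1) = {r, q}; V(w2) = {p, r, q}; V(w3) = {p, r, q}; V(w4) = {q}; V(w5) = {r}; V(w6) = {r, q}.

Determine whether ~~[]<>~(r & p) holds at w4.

Yes

At w4: ~[]<>~(r & p) is false, so ~~[]<>~(r & p) is true.
  At w4: []<>~(r & p) is true, so ~[]<>~(r & p) is false.
    At w4: []<>~(r & p) requires <>~(r & p) at every successor {w2, w3, w5}.
      At w2: <>~(r & p) is true.
      At w3: <>~(r & p) is true.
      At w5: <>~(r & p) is true.
    So []<>~(r & p) is true at w4.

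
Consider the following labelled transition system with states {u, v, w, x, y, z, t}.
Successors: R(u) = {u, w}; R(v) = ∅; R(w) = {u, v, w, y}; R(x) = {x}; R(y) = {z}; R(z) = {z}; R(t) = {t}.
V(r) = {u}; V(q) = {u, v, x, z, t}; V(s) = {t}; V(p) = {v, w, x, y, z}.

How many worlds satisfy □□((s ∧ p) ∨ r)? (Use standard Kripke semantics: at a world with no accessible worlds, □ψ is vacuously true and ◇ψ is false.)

Let φ = □□((s ∧ p) ∨ r). Evaluate φ at each world:
  u (successors {u, w}): φ is false.
  v (successors ∅): φ is true.
  w (successors {u, v, w, y}): φ is false.
  x (successors {x}): φ is false.
  y (successors {z}): φ is false.
  z (successors {z}): φ is false.
  t (successors {t}): φ is false.
For instance, at t:
  At t: □□((s ∧ p) ∨ r) requires □((s ∧ p) ∨ r) at every successor {t}.
    □((s ∧ p) ∨ r) fails at t, so □□((s ∧ p) ∨ r) is false at t.
      At t: □((s ∧ p) ∨ r) requires (s ∧ p) ∨ r at every successor {t}.
        (s ∧ p) ∨ r fails at t, so □((s ∧ p) ∨ r) is false at t.
Satisfying worlds: {v}

1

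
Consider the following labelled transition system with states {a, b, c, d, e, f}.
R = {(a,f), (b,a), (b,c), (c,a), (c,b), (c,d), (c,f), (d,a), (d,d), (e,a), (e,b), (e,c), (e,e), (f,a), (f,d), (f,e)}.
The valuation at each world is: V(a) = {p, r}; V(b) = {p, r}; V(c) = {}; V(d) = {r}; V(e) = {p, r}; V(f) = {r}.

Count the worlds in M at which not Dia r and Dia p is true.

0

Let φ = not Dia r and Dia p. Evaluate φ at each world:
  a (successors {f}): φ is false.
  b (successors {a, c}): φ is false.
  c (successors {a, b, d, f}): φ is false.
  d (successors {a, d}): φ is false.
  e (successors {a, b, c, e}): φ is false.
  f (successors {a, d, e}): φ is false.
For instance, at e:
  At e: not Dia r is false, Dia p is true, so not Dia r and Dia p is false.
    At e: Dia r is true, so not Dia r is false.
      At e: Dia r requires r at some successor in {a, b, c, e}.
        r holds at a, so Dia r is true at e.
    At e: Dia p requires p at some successor in {a, b, c, e}.
      p holds at a, so Dia p is true at e.
Satisfying worlds: none.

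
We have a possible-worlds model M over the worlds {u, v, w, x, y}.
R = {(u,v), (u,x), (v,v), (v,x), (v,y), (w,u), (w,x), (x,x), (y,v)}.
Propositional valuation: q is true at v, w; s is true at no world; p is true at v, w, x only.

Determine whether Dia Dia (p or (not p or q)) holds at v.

At v: Dia Dia (p or (not p or q)) requires Dia (p or (not p or q)) at some successor in {v, x, y}.
  Dia (p or (not p or q)) holds at v, so Dia Dia (p or (not p or q)) is true at v.
    At v: Dia (p or (not p or q)) requires p or (not p or q) at some successor in {v, x, y}.
      p or (not p or q) holds at v, so Dia (p or (not p or q)) is true at v.

Yes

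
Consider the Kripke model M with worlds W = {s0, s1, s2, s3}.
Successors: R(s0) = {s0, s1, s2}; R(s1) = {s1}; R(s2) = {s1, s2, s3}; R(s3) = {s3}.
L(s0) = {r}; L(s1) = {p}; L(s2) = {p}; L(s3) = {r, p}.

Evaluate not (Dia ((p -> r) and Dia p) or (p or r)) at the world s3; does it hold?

At s3: Dia ((p -> r) and Dia p) or (p or r) is true, so not (Dia ((p -> r) and Dia p) or (p or r)) is false.
  At s3: Dia ((p -> r) and Dia p) is true, p or r is true, so Dia ((p -> r) and Dia p) or (p or r) is true.
    At s3: Dia ((p -> r) and Dia p) requires (p -> r) and Dia p at some successor in {s3}.
      (p -> r) and Dia p holds at s3, so Dia ((p -> r) and Dia p) is true at s3.

No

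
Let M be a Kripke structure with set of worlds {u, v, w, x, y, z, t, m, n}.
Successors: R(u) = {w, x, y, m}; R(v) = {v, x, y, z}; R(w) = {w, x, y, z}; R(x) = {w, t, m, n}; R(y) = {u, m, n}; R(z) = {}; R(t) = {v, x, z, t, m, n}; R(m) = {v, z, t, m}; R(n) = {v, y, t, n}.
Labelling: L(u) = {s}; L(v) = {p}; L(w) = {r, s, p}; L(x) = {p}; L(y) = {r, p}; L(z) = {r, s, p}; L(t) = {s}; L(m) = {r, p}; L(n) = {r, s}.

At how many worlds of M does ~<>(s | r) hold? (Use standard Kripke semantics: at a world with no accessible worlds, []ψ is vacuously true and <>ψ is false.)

Recall that <>ψ holds at a world iff ψ holds at some accessible world.
Let φ = ~<>(s | r). Evaluate φ at each world:
  u (successors {w, x, y, m}): φ is false.
  v (successors {v, x, y, z}): φ is false.
  w (successors {w, x, y, z}): φ is false.
  x (successors {w, t, m, n}): φ is false.
  y (successors {u, m, n}): φ is false.
  z (successors ∅): φ is true.
  t (successors {v, x, z, t, m, n}): φ is false.
  m (successors {v, z, t, m}): φ is false.
  n (successors {v, y, t, n}): φ is false.
For instance, at m:
  At m: <>(s | r) is true, so ~<>(s | r) is false.
    At m: <>(s | r) requires s | r at some successor in {v, z, t, m}.
      s | r holds at z, so <>(s | r) is true at m.
Satisfying worlds: {z}

1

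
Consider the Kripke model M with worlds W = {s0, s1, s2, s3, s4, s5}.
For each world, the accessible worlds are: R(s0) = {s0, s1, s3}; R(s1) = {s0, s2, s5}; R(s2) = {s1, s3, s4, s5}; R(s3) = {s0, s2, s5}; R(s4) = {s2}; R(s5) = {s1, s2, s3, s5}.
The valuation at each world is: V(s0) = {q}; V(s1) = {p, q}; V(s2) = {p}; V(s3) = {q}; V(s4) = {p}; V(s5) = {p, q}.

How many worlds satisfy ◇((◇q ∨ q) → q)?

Let φ = ◇((◇q ∨ q) → q). Evaluate φ at each world:
  s0 (successors {s0, s1, s3}): φ is true.
  s1 (successors {s0, s2, s5}): φ is true.
  s2 (successors {s1, s3, s4, s5}): φ is true.
  s3 (successors {s0, s2, s5}): φ is true.
  s4 (successors {s2}): φ is false.
  s5 (successors {s1, s2, s3, s5}): φ is true.
For instance, at s0:
  At s0: ◇((◇q ∨ q) → q) requires (◇q ∨ q) → q at some successor in {s0, s1, s3}.
    (◇q ∨ q) → q holds at s0, so ◇((◇q ∨ q) → q) is true at s0.
      At s0: ◇q ∨ q is true, q is true, so (◇q ∨ q) → q is true.
Satisfying worlds: {s0, s1, s2, s3, s5}

5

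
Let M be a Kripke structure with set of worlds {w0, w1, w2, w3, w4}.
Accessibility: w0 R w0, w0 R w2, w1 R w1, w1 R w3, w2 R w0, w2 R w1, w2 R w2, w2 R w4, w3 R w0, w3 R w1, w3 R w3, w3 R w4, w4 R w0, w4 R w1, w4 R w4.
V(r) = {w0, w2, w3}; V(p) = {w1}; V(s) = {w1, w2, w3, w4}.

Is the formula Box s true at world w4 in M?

Recall that Box ψ holds at a world iff ψ holds at every accessible world, and Dia ψ holds iff ψ holds at some accessible world.
At w4: Box s requires s at every successor {w0, w1, w4}.
  s fails at w0, so Box s is false at w4.

No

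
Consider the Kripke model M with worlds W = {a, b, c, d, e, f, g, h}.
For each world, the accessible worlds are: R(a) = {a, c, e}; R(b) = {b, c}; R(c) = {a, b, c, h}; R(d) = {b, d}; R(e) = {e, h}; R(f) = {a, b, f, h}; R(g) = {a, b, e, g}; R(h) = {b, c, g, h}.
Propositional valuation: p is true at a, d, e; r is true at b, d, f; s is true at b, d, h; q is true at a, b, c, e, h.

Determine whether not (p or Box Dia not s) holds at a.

At a: p or Box Dia not s is true, so not (p or Box Dia not s) is false.
  At a: p is true, Box Dia not s is true, so p or Box Dia not s is true.
    At a: Box Dia not s requires Dia not s at every successor {a, c, e}.
      At a: Dia not s is true.
      At c: Dia not s is true.
      At e: Dia not s is true.
    So Box Dia not s is true at a.

No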